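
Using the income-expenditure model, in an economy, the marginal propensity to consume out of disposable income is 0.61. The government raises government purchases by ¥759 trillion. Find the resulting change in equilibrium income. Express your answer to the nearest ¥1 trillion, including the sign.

+¥1,946 trillion

Expenditure multiplier = 1/(1 − MPC) = 1/(1 − 0.61) = 1/0.39 ≈ 2.564.
ΔY = k × ΔG = (+¥759 trillion) / 0.39 ≈ +¥1,946 trillion.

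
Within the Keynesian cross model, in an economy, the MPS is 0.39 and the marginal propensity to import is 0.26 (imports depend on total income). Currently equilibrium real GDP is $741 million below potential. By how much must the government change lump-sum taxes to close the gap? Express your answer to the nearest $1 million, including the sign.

−$790 million

MPC = 1 − MPS = 1 − 0.39 = 0.61.
Spending multiplier = 1/(1 − c + m) = 1/(1 − 0.61 + 0.26) = 1/0.65 ≈ 1.538.
Tax multiplier = −c·k = −0.61/0.65 ≈ −0.938. Need ΔY = +$741 million, so ΔT = ΔY/(−c·k) = −(+$741 million) × 0.65 / 0.61 ≈ −$790 million.
The government should cut lump-sum taxes by $790 million.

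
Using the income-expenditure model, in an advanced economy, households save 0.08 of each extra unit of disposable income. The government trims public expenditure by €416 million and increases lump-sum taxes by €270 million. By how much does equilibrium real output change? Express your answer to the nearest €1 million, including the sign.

MPC = 1 − MPS = 1 − 0.08 = 0.92.
Expenditure multiplier = 1/(1 − MPC) = 1/(1 − 0.92) = 1/0.08 = 12.5.
ΔG contributes k·ΔG = (−€416 million) / 0.08 = −€5,200 million.
ΔT of +€270 million changes first-round spending by −c·ΔT = −€248.4 million, contributing k·(−c·ΔT) = (−€248.4 million) / 0.08 = −€3,105 million.
Net ΔY = k(ΔG − c·ΔT) = (−€664.4 million) / 0.08 = −€8,305 million.

−€8,305 million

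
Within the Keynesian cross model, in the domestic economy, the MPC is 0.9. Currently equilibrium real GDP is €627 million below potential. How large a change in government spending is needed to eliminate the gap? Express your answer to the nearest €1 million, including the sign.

Spending multiplier = 1/(1 − MPC) = 1/(1 − 0.9) = 1/0.1 = 10.
Need ΔY = +€627 million, so ΔG = ΔY/k = (+€627 million) × 0.1 ≈ +€63 million.
The government should increase government spending by €63 million.

+€63 million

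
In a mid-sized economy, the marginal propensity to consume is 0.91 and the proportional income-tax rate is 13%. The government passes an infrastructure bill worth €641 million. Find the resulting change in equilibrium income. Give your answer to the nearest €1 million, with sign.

Expenditure multiplier = 1/(1 − c(1−t)) = 1/(1 − 0.91×0.87) = 1/0.2083 ≈ 4.801.
ΔY = k × ΔG = (+€641 million) / 0.2083 ≈ +€3,077 million.

+€3,077 million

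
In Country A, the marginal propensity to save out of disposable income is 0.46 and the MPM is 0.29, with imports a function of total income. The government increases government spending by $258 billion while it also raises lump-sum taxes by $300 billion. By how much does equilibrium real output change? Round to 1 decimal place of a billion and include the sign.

+$128.0 billion

MPC = 1 − MPS = 1 − 0.46 = 0.54.
Expenditure multiplier = 1/(1 − c + m) = 1/(1 − 0.54 + 0.29) = 1/0.75 ≈ 1.333.
ΔG contributes k·ΔG = (+$258 billion) / 0.75 = +$344 billion.
ΔT of +$300 billion changes first-round spending by −c·ΔT = −$162 billion, contributing k·(−c·ΔT) = (−$162 billion) / 0.75 = −$216 billion.
Net ΔY = k(ΔG − c·ΔT) = (+$96 billion) / 0.75 = +$128 billion.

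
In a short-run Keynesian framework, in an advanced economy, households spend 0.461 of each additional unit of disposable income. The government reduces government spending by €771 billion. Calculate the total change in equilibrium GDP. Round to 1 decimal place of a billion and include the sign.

−€1,430.4 billion

Expenditure multiplier = 1/(1 − MPC) = 1/(1 − 0.461) = 1/0.539 ≈ 1.855.
ΔY = k × ΔG = (−€771 billion) / 0.539 ≈ −€1,430.4 billion.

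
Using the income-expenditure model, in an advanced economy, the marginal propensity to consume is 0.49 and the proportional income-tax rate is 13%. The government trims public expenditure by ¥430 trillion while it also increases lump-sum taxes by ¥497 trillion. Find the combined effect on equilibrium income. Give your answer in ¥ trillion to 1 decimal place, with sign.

Expenditure multiplier = 1/(1 − c(1−t)) = 1/(1 − 0.49×0.87) = 1/0.5737 ≈ 1.743.
ΔG contributes k·ΔG = (−¥430 trillion) / 0.5737 ≈ −¥749.5 trillion.
ΔT of +¥497 trillion changes first-round spending by −c·ΔT = −¥243.53 trillion, contributing k·(−c·ΔT) = (−¥243.53 trillion) / 0.5737 ≈ −¥424.5 trillion.
Net ΔY = k(ΔG − c·ΔT) = (−¥673.53 trillion) / 0.5737 ≈ −¥1,174 trillion.

−¥1,174.0 trillion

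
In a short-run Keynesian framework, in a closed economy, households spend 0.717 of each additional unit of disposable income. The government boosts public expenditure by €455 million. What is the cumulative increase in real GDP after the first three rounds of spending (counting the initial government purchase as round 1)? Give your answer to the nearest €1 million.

€1,015 million

Round 1 adds ΔG = €455 million; each later round is MPC = 0.717 times the previous.
After 3 rounds: 455 + 326.235 + 233.910495 = ΔG·(1 − c^3)/(1 − c) = 455 × (1 − 0.368601813)/0.283 ≈ €1,015 million.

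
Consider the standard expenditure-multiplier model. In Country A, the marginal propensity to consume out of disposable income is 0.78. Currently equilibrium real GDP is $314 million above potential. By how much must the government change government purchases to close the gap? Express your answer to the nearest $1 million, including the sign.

−$69 million

Spending multiplier = 1/(1 − MPC) = 1/(1 − 0.78) = 1/0.22 ≈ 4.545.
Need ΔY = −$314 million, so ΔG = ΔY/k = (−$314 million) × 0.22 ≈ −$69 million.
The government should cut government purchases by $69 million.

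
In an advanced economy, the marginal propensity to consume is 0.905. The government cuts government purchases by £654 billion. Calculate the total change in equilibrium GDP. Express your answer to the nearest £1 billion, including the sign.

−£6,884 billion

Government-spending multiplier = 1/(1 − MPC) = 1/(1 − 0.905) = 1/0.095 ≈ 10.526.
ΔY = k × ΔG = (−£654 billion) / 0.095 ≈ −£6,884 billion.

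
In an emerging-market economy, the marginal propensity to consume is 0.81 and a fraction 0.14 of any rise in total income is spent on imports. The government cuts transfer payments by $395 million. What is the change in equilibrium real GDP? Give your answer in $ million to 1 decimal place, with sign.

The transfer change shifts disposable income by −$395 million, so first-round consumption changes by c·ΔTR = 0.81 × (−$395 million) = −$319.95 million.
Expenditure multiplier = 1/(1 − c + m) = 1/(1 − 0.81 + 0.14) = 1/0.33 ≈ 3.03.
The transfer multiplier is c × k ≈ 2.455, so ΔY = k × (c·ΔTR) = (−$319.95 million) / 0.33 ≈ −$969.5 million.

−$969.5 million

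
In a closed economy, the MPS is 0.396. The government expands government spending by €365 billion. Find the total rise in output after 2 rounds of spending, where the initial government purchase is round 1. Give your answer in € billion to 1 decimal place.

€585.5 billion

MPC = 1 − MPS = 1 − 0.396 = 0.604.
Round 1 adds ΔG = €365 billion; each later round is MPC = 0.604 times the previous.
After 2 rounds: 365 + 220.46 = ΔG·(1 − c^2)/(1 − c) = 365 × (1 − 0.364816)/0.396 ≈ €585.5 billion.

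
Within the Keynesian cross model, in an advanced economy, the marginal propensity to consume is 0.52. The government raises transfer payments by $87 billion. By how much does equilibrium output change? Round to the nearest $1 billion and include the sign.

The transfer change shifts disposable income by +$87 billion, so first-round consumption changes by c·ΔTR = 0.52 × (+$87 billion) = +$45.24 billion.
Expenditure multiplier = 1/(1 − MPC) = 1/(1 − 0.52) = 1/0.48 ≈ 2.083.
The transfer multiplier is c × k ≈ 1.083, so ΔY = k × (c·ΔTR) = (+$45.24 billion) / 0.48 ≈ +$94 billion.

+$94 billion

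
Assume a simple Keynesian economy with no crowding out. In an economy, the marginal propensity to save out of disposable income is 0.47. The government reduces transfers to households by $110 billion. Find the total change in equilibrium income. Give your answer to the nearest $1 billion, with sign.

MPC = 1 − MPS = 1 − 0.47 = 0.53.
The transfer change shifts disposable income by −$110 billion, so first-round consumption changes by c·ΔTR = 0.53 × (−$110 billion) = −$58.3 billion.
Expenditure multiplier = 1/(1 − MPC) = 1/(1 − 0.53) = 1/0.47 ≈ 2.128.
The transfer multiplier is c × k ≈ 1.128, so ΔY = k × (c·ΔTR) = (−$58.3 billion) / 0.47 ≈ −$124 billion.

−$124 billion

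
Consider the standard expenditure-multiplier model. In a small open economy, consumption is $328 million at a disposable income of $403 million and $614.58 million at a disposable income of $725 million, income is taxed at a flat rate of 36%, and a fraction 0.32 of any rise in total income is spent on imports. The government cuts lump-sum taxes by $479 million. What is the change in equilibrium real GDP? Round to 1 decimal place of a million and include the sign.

+$568.1 million

MPC = ΔC/ΔYd = (614.58 − 328)/(725 − 403) = 286.58/322 = 0.89.
A lump-sum tax change of −$479 million shifts disposable income by +$479 million; first-round consumption changes by −c × ΔT = −0.89 × (−$479 million) = +$426.31 million.
Expenditure multiplier = 1/(1 − c(1−t) + m) = 1/(1 − 0.89×0.64 + 0.32) = 1/0.7504 ≈ 1.333.
The tax multiplier is −c × k ≈ −1.186, so ΔY = k × (−c·ΔT) = (+$426.31 million) / 0.7504 ≈ +$568.1 million.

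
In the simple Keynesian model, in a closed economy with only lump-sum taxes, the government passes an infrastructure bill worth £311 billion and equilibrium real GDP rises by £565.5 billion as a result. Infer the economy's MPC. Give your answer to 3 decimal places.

0.450

Implied spending multiplier k = ΔY/ΔG = 565.5/311 ≈ 1.8183.
Since k = 1/(1 − MPC), MPC = 1 − 1/k = 1 − ΔG/ΔY = 1 − 311/565.5 ≈ 0.450.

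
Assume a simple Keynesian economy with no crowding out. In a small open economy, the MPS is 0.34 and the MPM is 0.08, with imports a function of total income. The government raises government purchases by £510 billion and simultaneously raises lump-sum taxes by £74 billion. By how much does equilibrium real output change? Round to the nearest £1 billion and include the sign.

+£1,098 billion

MPC = 1 − MPS = 1 − 0.34 = 0.66.
Expenditure multiplier = 1/(1 − c + m) = 1/(1 − 0.66 + 0.08) = 1/0.42 ≈ 2.381.
ΔG contributes k·ΔG = (+£510 billion) / 0.42 ≈ +£1,214.3 billion.
ΔT of +£74 billion changes first-round spending by −c·ΔT = −£48.84 billion, contributing k·(−c·ΔT) = (−£48.84 billion) / 0.42 ≈ −£116.3 billion.
Net ΔY = k(ΔG − c·ΔT) = (+£461.16 billion) / 0.42 = +£1,098 billion.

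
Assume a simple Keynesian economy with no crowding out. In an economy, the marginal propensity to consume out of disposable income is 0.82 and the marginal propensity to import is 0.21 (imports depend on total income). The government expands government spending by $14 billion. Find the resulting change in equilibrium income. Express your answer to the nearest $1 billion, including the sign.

+$36 billion

Spending multiplier = 1/(1 − c + m) = 1/(1 − 0.82 + 0.21) = 1/0.39 ≈ 2.564.
ΔY = k × ΔG = (+$14 billion) / 0.39 ≈ +$36 billion.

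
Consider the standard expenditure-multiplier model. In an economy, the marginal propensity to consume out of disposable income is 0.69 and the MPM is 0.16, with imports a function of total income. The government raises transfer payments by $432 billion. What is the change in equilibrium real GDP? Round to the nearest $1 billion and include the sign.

The transfer change shifts disposable income by +$432 billion, so first-round consumption changes by c·ΔTR = 0.69 × (+$432 billion) = +$298.08 billion.
Expenditure multiplier = 1/(1 − c + m) = 1/(1 − 0.69 + 0.16) = 1/0.47 ≈ 2.128.
The transfer multiplier is c × k ≈ 1.468, so ΔY = k × (c·ΔTR) = (+$298.08 billion) / 0.47 ≈ +$634 billion.

+$634 billion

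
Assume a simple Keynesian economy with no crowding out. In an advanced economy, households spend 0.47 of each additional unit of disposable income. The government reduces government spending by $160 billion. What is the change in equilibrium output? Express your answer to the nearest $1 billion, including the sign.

Expenditure multiplier = 1/(1 − MPC) = 1/(1 − 0.47) = 1/0.53 ≈ 1.887.
ΔY = k × ΔG = (−$160 billion) / 0.53 ≈ −$302 billion.

−$302 billion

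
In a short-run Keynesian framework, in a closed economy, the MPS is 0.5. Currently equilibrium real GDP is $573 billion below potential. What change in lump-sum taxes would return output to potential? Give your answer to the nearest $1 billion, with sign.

MPC = 1 − MPS = 1 − 0.5 = 0.5.
Spending multiplier = 1/(1 − MPC) = 1/(1 − 0.5) = 1/0.5 = 2.
Tax multiplier = −c·k = −0.5/0.5 = −1. Need ΔY = +$573 billion, so ΔT = ΔY/(−c·k) = −(+$573 billion) × 0.5 / 0.5 = −$573 billion.
The government should cut lump-sum taxes by $573 billion.

−$573 billion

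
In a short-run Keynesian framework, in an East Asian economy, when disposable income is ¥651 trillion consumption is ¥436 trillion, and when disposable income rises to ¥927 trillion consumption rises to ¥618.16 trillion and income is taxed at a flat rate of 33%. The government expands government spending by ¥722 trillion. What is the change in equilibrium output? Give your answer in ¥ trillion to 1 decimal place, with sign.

MPC = ΔC/ΔYd = (618.16 − 436)/(927 − 651) = 182.16/276 = 0.66.
Expenditure multiplier = 1/(1 − c(1−t)) = 1/(1 − 0.66×0.67) = 1/0.5578 ≈ 1.793.
ΔY = k × ΔG = (+¥722 trillion) / 0.5578 ≈ +¥1,294.4 trillion.

+¥1,294.4 trillion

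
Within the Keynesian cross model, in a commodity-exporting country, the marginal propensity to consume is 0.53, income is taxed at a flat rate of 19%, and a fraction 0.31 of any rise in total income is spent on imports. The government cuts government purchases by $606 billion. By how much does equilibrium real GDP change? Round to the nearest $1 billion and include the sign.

Expenditure multiplier = 1/(1 − c(1−t) + m) = 1/(1 − 0.53×0.81 + 0.31) = 1/0.8807 ≈ 1.135.
ΔY = k × ΔG = (−$606 billion) / 0.8807 ≈ −$688 billion.

−$688 billion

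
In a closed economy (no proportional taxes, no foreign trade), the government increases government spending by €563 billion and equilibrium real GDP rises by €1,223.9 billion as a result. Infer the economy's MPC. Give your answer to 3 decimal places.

Implied spending multiplier k = ΔY/ΔG = 1,223.9/563 ≈ 2.1739.
Since k = 1/(1 − MPC), MPC = 1 − 1/k = 1 − ΔG/ΔY = 1 − 563/1,223.9 ≈ 0.540.

0.540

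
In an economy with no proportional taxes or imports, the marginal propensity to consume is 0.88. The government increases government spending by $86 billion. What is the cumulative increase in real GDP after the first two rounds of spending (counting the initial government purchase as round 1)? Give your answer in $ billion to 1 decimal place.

Round 1 adds ΔG = $86 billion; each later round is MPC = 0.88 times the previous.
After 2 rounds: 86 + 75.68 = ΔG·(1 − c^2)/(1 − c) = 86 × (1 − 0.7744)/0.12 ≈ $161.7 billion.

$161.7 billion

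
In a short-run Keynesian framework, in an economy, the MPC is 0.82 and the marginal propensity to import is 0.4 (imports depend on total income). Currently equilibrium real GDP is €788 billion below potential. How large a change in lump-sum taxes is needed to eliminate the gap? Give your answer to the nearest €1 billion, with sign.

−€557 billion

Spending multiplier = 1/(1 − c + m) = 1/(1 − 0.82 + 0.4) = 1/0.58 ≈ 1.724.
Tax multiplier = −c·k = −0.82/0.58 ≈ −1.414. Need ΔY = +€788 billion, so ΔT = ΔY/(−c·k) = −(+€788 billion) × 0.58 / 0.82 ≈ −€557 billion.
The government should cut lump-sum taxes by €557 billion.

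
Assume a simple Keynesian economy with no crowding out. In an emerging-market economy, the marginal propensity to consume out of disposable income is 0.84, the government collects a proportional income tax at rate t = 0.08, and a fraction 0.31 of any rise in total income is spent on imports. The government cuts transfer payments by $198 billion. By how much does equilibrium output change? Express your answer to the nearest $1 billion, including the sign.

The transfer change shifts disposable income by −$198 billion, so first-round consumption changes by c·ΔTR = 0.84 × (−$198 billion) = −$166.32 billion.
Expenditure multiplier = 1/(1 − c(1−t) + m) = 1/(1 − 0.84×0.92 + 0.31) = 1/0.5372 ≈ 1.862.
The transfer multiplier is c × k ≈ 1.564, so ΔY = k × (c·ΔTR) = (−$166.32 billion) / 0.5372 ≈ −$310 billion.

−$310 billion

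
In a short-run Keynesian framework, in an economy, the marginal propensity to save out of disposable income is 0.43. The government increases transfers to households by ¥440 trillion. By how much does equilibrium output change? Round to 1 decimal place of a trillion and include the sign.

+¥583.3 trillion

MPC = 1 − MPS = 1 − 0.43 = 0.57.
The transfer change shifts disposable income by +¥440 trillion, so first-round consumption changes by c·ΔTR = 0.57 × (+¥440 trillion) = +¥250.8 trillion.
Expenditure multiplier = 1/(1 − MPC) = 1/(1 − 0.57) = 1/0.43 ≈ 2.326.
The transfer multiplier is c × k ≈ 1.326, so ΔY = k × (c·ΔTR) = (+¥250.8 trillion) / 0.43 ≈ +¥583.3 trillion.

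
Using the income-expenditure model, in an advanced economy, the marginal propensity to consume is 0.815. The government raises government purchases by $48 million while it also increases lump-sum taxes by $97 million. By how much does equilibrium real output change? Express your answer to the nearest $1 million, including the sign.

Expenditure multiplier = 1/(1 − MPC) = 1/(1 − 0.815) = 1/0.185 ≈ 5.405.
ΔG contributes k·ΔG = (+$48 million) / 0.185 ≈ +$259.5 million.
ΔT of +$97 million changes first-round spending by −c·ΔT = −$79.055 million, contributing k·(−c·ΔT) = (−$79.055 million) / 0.185 ≈ −$427.3 million.
Net ΔY = k(ΔG − c·ΔT) = (−$31.055 million) / 0.185 ≈ −$168 million.

−$168 million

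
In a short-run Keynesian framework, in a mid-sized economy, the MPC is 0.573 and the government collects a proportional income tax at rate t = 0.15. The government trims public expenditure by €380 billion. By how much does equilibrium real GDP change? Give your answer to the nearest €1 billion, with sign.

−€741 billion

Spending multiplier = 1/(1 − c(1−t)) = 1/(1 − 0.573×0.85) = 1/0.51295 ≈ 1.95.
ΔY = k × ΔG = (−€380 billion) / 0.51295 ≈ −€741 billion.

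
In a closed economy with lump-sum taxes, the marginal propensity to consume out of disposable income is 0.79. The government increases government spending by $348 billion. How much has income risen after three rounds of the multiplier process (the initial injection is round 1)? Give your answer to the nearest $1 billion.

$840 billion

Round 1 adds ΔG = $348 billion; each later round is MPC = 0.79 times the previous.
After 3 rounds: 348 + 274.92 + 217.1868 = ΔG·(1 − c^3)/(1 − c) = 348 × (1 − 0.493039)/0.21 ≈ $840 billion.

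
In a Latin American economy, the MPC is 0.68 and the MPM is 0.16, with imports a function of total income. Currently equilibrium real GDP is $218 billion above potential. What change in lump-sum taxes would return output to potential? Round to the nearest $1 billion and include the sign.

+$154 billion

Spending multiplier = 1/(1 − c + m) = 1/(1 − 0.68 + 0.16) = 1/0.48 ≈ 2.083.
Tax multiplier = −c·k = −0.68/0.48 ≈ −1.417. Need ΔY = −$218 billion, so ΔT = ΔY/(−c·k) = −(−$218 billion) × 0.48 / 0.68 ≈ +$154 billion.
The government should raise lump-sum taxes by $154 billion.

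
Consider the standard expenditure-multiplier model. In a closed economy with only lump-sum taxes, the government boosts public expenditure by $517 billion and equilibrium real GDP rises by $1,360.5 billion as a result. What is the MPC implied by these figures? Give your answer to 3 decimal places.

Implied spending multiplier k = ΔY/ΔG = 1,360.5/517 ≈ 2.6315.
Since k = 1/(1 − MPC), MPC = 1 − 1/k = 1 − ΔG/ΔY = 1 − 517/1,360.5 ≈ 0.620.

0.620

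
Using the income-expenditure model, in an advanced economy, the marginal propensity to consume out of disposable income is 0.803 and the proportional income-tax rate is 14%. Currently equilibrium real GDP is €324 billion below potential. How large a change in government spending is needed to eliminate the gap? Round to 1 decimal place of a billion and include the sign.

+€100.3 billion

Spending multiplier = 1/(1 − c(1−t)) = 1/(1 − 0.803×0.86) = 1/0.30942 ≈ 3.232.
Need ΔY = +€324 billion, so ΔG = ΔY/k = (+€324 billion) × 0.30942 ≈ +€100.3 billion.
The government should increase government spending by €100.3 billion.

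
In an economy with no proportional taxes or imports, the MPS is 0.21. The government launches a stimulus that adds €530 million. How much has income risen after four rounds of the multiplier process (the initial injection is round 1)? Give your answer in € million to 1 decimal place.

MPC = 1 − MPS = 1 − 0.21 = 0.79.
Round 1 adds ΔG = €530 million; each later round is MPC = 0.79 times the previous.
After 4 rounds: 530 + 418.7 + 330.773 + 261.31067 = ΔG·(1 − c^4)/(1 − c) = 530 × (1 − 0.38950081)/0.21 ≈ €1,540.8 million.

€1,540.8 million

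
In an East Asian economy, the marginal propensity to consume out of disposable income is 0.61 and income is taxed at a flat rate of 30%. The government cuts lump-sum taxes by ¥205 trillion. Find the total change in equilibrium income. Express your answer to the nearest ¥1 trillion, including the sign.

+¥218 trillion

A lump-sum tax change of −¥205 trillion shifts disposable income by +¥205 trillion; first-round consumption changes by −c × ΔT = −0.61 × (−¥205 trillion) = +¥125.05 trillion.
Expenditure multiplier = 1/(1 − c(1−t)) = 1/(1 − 0.61×0.7) = 1/0.573 ≈ 1.745.
The tax multiplier is −c × k ≈ −1.065, so ΔY = k × (−c·ΔT) = (+¥125.05 trillion) / 0.573 ≈ +¥218 trillion.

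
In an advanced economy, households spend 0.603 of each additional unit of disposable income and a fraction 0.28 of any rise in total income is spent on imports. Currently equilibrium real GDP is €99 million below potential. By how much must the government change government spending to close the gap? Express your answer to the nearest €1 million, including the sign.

Spending multiplier = 1/(1 − c + m) = 1/(1 − 0.603 + 0.28) = 1/0.677 ≈ 1.477.
Need ΔY = +€99 million, so ΔG = ΔY/k = (+€99 million) × 0.677 ≈ +€67 million.
The government should increase government spending by €67 million.

+€67 million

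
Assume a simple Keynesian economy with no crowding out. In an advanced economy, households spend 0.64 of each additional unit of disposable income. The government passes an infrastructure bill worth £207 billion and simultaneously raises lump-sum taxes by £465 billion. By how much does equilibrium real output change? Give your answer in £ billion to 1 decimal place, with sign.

−£251.7 billion

Expenditure multiplier = 1/(1 − MPC) = 1/(1 − 0.64) = 1/0.36 ≈ 2.778.
ΔG contributes k·ΔG = (+£207 billion) / 0.36 = +£575 billion.
ΔT of +£465 billion changes first-round spending by −c·ΔT = −£297.6 billion, contributing k·(−c·ΔT) = (−£297.6 billion) / 0.36 ≈ −£826.7 billion.
Net ΔY = k(ΔG − c·ΔT) = (−£90.6 billion) / 0.36 ≈ −£251.7 billion.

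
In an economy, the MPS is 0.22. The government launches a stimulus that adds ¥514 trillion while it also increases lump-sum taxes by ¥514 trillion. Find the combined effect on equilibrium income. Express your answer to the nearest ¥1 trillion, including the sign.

MPC = 1 − MPS = 1 − 0.22 = 0.78.
Expenditure multiplier = 1/(1 − MPC) = 1/(1 − 0.78) = 1/0.22 ≈ 4.545.
ΔG contributes k·ΔG = (+¥514 trillion) / 0.22 ≈ +¥2,336.4 trillion.
ΔT of +¥514 trillion changes first-round spending by −c·ΔT = −¥400.92 trillion, contributing k·(−c·ΔT) = (−¥400.92 trillion) / 0.22 ≈ −¥1,822.4 trillion.
With ΔG = ΔT and no other leakages, the balanced-budget multiplier is 1, so ΔY = ΔG = +¥514 trillion.

+¥514 trillion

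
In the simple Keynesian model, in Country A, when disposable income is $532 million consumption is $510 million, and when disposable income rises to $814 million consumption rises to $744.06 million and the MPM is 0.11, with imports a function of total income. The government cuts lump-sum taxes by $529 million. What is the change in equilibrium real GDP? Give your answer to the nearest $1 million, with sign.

MPC = ΔC/ΔYd = (744.06 − 510)/(814 − 532) = 234.06/282 = 0.83.
A lump-sum tax change of −$529 million shifts disposable income by +$529 million; first-round consumption changes by −c × ΔT = −0.83 × (−$529 million) = +$439.07 million.
Expenditure multiplier = 1/(1 − c + m) = 1/(1 − 0.83 + 0.11) = 1/0.28 ≈ 3.571.
The tax multiplier is −c × k ≈ −2.964, so ΔY = k × (−c·ΔT) = (+$439.07 million) / 0.28 ≈ +$1,568 million.

+$1,568 million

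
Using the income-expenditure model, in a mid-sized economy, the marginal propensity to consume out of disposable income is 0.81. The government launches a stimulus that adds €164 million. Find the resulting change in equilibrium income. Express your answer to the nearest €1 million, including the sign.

Government-spending multiplier = 1/(1 − MPC) = 1/(1 − 0.81) = 1/0.19 ≈ 5.263.
ΔY = k × ΔG = (+€164 million) / 0.19 ≈ +€863 million.

+€863 million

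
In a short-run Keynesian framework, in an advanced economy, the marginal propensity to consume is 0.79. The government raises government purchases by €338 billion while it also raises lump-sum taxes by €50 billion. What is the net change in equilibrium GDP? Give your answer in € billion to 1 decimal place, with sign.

+€1,421.4 billion

Expenditure multiplier = 1/(1 − MPC) = 1/(1 − 0.79) = 1/0.21 ≈ 4.762.
ΔG contributes k·ΔG = (+€338 billion) / 0.21 ≈ +€1,609.5 billion.
ΔT of +€50 billion changes first-round spending by −c·ΔT = −€39.5 billion, contributing k·(−c·ΔT) = (−€39.5 billion) / 0.21 ≈ −€188.1 billion.
Net ΔY = k(ΔG − c·ΔT) = (+€298.5 billion) / 0.21 ≈ +€1,421.4 billion.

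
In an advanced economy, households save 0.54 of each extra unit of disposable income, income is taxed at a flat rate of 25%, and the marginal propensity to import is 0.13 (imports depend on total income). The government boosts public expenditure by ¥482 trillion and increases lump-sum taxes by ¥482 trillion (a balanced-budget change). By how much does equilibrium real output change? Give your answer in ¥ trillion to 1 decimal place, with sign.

+¥331.6 trillion

MPC = 1 − MPS = 1 − 0.54 = 0.46.
Expenditure multiplier = 1/(1 − c(1−t) + m) = 1/(1 − 0.46×0.75 + 0.13) = 1/0.785 ≈ 1.274.
ΔG contributes k·ΔG = (+¥482 trillion) / 0.785 ≈ +¥614 trillion.
ΔT of +¥482 trillion changes first-round spending by −c·ΔT = −¥221.72 trillion, contributing k·(−c·ΔT) = (−¥221.72 trillion) / 0.785 ≈ −¥282.4 trillion.
Net ΔY = k(ΔG − c·ΔT) = (+¥260.28 trillion) / 0.785 ≈ +¥331.6 trillion.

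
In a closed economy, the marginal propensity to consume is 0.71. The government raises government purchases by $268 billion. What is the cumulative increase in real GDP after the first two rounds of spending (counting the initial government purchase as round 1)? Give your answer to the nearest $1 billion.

$458 billion

Round 1 adds ΔG = $268 billion; each later round is MPC = 0.71 times the previous.
After 2 rounds: 268 + 190.28 = ΔG·(1 − c^2)/(1 − c) = 268 × (1 − 0.5041)/0.29 ≈ $458 billion.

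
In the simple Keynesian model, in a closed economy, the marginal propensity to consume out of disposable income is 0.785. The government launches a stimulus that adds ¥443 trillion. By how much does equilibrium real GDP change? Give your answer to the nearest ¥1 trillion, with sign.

+¥2,060 trillion

Spending multiplier = 1/(1 − MPC) = 1/(1 − 0.785) = 1/0.215 ≈ 4.651.
ΔY = k × ΔG = (+¥443 trillion) / 0.215 ≈ +¥2,060 trillion.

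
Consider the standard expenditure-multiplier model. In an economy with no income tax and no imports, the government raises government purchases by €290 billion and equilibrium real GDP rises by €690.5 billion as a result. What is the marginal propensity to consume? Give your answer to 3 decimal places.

0.580

Implied spending multiplier k = ΔY/ΔG = 690.5/290 ≈ 2.381.
Since k = 1/(1 − MPC), MPC = 1 − 1/k = 1 − ΔG/ΔY = 1 − 290/690.5 ≈ 0.580.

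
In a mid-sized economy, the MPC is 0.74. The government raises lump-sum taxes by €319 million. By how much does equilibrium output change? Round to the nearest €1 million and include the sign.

A lump-sum tax change of +€319 million shifts disposable income by −€319 million; first-round consumption changes by −c × ΔT = −0.74 × (+€319 million) = −€236.06 million.
Expenditure multiplier = 1/(1 − MPC) = 1/(1 − 0.74) = 1/0.26 ≈ 3.846.
The tax multiplier is −c × k ≈ −2.846, so ΔY = k × (−c·ΔT) = (−€236.06 million) / 0.26 ≈ −€908 million.

−€908 million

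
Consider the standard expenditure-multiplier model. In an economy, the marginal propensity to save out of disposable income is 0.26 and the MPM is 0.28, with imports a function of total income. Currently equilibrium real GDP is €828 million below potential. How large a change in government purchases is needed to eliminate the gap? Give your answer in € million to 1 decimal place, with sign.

+€447.1 million

MPC = 1 − MPS = 1 − 0.26 = 0.74.
Spending multiplier = 1/(1 − c + m) = 1/(1 − 0.74 + 0.28) = 1/0.54 ≈ 1.852.
Need ΔY = +€828 million, so ΔG = ΔY/k = (+€828 million) × 0.54 ≈ +€447.1 million.
The government should increase government purchases by €447.1 million.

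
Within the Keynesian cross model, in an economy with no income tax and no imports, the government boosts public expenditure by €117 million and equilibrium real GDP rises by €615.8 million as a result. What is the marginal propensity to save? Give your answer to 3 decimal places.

0.190

Implied spending multiplier k = ΔY/ΔG = 615.8/117 ≈ 5.2632.
Since k = 1/(1 − MPC), MPC = 1 − 1/k = 1 − ΔG/ΔY = 1 − 117/615.8 ≈ 0.810.
MPS = 1 − MPC = 0.190.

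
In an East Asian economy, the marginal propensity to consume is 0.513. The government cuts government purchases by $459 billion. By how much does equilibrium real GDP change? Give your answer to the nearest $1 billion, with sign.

−$943 billion

Government-spending multiplier = 1/(1 − MPC) = 1/(1 − 0.513) = 1/0.487 ≈ 2.053.
ΔY = k × ΔG = (−$459 billion) / 0.487 ≈ −$943 billion.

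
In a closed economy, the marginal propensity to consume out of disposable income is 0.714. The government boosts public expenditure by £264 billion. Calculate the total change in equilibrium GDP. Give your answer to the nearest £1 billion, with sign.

Government-spending multiplier = 1/(1 − MPC) = 1/(1 − 0.714) = 1/0.286 ≈ 3.497.
ΔY = k × ΔG = (+£264 billion) / 0.286 ≈ +£923 billion.

+£923 billion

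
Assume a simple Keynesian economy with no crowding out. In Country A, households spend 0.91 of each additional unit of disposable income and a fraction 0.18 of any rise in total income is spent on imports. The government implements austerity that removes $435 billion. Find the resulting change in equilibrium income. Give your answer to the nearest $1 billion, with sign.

−$1,611 billion

Spending multiplier = 1/(1 − c + m) = 1/(1 − 0.91 + 0.18) = 1/0.27 ≈ 3.704.
ΔY = k × ΔG = (−$435 billion) / 0.27 ≈ −$1,611 billion.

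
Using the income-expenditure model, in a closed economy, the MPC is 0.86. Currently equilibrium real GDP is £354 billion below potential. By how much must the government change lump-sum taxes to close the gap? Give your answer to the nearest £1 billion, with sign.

Spending multiplier = 1/(1 − MPC) = 1/(1 − 0.86) = 1/0.14 ≈ 7.143.
Tax multiplier = −c·k = −0.86/0.14 ≈ −6.143. Need ΔY = +£354 billion, so ΔT = ΔY/(−c·k) = −(+£354 billion) × 0.14 / 0.86 ≈ −£58 billion.
The government should cut lump-sum taxes by £58 billion.

−£58 billion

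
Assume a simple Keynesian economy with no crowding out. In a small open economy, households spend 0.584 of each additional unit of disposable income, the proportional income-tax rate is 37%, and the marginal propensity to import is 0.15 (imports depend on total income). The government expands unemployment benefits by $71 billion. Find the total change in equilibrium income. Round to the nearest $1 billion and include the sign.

The transfer change shifts disposable income by +$71 billion, so first-round consumption changes by c·ΔTR = 0.584 × (+$71 billion) = +$41.464 billion.
Expenditure multiplier = 1/(1 − c(1−t) + m) = 1/(1 − 0.584×0.63 + 0.15) = 1/0.78208 ≈ 1.279.
The transfer multiplier is c × k ≈ 0.747, so ΔY = k × (c·ΔTR) = (+$41.464 billion) / 0.78208 ≈ +$53 billion.

+$53 billion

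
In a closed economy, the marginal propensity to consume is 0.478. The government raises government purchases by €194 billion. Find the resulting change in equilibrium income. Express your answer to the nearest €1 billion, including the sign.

Expenditure multiplier = 1/(1 − MPC) = 1/(1 − 0.478) = 1/0.522 ≈ 1.916.
ΔY = k × ΔG = (+€194 billion) / 0.522 ≈ +€372 billion.

+€372 billion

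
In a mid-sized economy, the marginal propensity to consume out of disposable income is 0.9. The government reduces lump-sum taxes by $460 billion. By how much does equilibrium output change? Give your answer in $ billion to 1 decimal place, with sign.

A lump-sum tax change of −$460 billion shifts disposable income by +$460 billion; first-round consumption changes by −c × ΔT = −0.9 × (−$460 billion) = +$414 billion.
Expenditure multiplier = 1/(1 − MPC) = 1/(1 − 0.9) = 1/0.1 = 10.
The tax multiplier is −c × k = −9, so ΔY = k × (−c·ΔT) = (+$414 billion) / 0.1 = +$4,140 billion.

+$4,140.0 billion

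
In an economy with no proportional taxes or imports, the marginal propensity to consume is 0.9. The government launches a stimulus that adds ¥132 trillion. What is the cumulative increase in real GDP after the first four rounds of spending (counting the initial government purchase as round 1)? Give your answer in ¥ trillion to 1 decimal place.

Round 1 adds ΔG = ¥132 trillion; each later round is MPC = 0.9 times the previous.
After 4 rounds: 132 + 118.8 + 106.92 + 96.228 = ΔG·(1 − c^4)/(1 − c) = 132 × (1 − 0.6561)/0.1 ≈ ¥453.9 trillion.

¥453.9 trillion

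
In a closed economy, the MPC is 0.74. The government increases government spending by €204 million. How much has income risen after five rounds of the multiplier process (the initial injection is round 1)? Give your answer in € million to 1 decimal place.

Round 1 adds ΔG = €204 million; each later round is MPC = 0.74 times the previous.
After 5 rounds: 204 + 150.96 + 111.7104 + 82.665696 + 61.17261504 = ΔG·(1 − c^5)/(1 − c) = 204 × (1 − 0.2219006624)/0.26 ≈ €610.5 million.

€610.5 million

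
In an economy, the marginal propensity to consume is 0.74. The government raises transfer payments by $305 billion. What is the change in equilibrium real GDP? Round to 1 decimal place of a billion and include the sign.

The transfer change shifts disposable income by +$305 billion, so first-round consumption changes by c·ΔTR = 0.74 × (+$305 billion) = +$225.7 billion.
Expenditure multiplier = 1/(1 − MPC) = 1/(1 − 0.74) = 1/0.26 ≈ 3.846.
The transfer multiplier is c × k ≈ 2.846, so ΔY = k × (c·ΔTR) = (+$225.7 billion) / 0.26 ≈ +$868.1 billion.

+$868.1 billion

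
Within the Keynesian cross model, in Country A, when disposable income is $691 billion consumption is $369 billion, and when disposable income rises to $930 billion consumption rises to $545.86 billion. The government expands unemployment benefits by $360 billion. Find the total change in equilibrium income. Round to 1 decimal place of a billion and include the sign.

MPC = ΔC/ΔYd = (545.86 − 369)/(930 − 691) = 176.86/239 = 0.74.
The transfer change shifts disposable income by +$360 billion, so first-round consumption changes by c·ΔTR = 0.74 × (+$360 billion) = +$266.4 billion.
Expenditure multiplier = 1/(1 − MPC) = 1/(1 − 0.74) = 1/0.26 ≈ 3.846.
The transfer multiplier is c × k ≈ 2.846, so ΔY = k × (c·ΔTR) = (+$266.4 billion) / 0.26 ≈ +$1,024.6 billion.

+$1,024.6 billion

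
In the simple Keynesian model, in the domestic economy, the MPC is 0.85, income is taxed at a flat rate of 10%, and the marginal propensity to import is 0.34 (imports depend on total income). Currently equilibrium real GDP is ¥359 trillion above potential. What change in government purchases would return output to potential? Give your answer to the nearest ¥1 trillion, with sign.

−¥206 trillion

Spending multiplier = 1/(1 − c(1−t) + m) = 1/(1 − 0.85×0.9 + 0.34) = 1/0.575 ≈ 1.739.
Need ΔY = −¥359 trillion, so ΔG = ΔY/k = (−¥359 trillion) × 0.575 ≈ −¥206 trillion.
The government should cut government purchases by ¥206 trillion.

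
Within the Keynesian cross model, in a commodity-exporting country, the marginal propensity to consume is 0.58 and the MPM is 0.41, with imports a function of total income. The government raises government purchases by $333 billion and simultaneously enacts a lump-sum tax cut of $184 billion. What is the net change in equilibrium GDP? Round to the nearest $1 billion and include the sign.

+$530 billion

Expenditure multiplier = 1/(1 − c + m) = 1/(1 − 0.58 + 0.41) = 1/0.83 ≈ 1.205.
ΔG contributes k·ΔG = (+$333 billion) / 0.83 ≈ +$401.2 billion.
ΔT of −$184 billion changes first-round spending by −c·ΔT = +$106.72 billion, contributing k·(−c·ΔT) = (+$106.72 billion) / 0.83 ≈ +$128.6 billion.
Net ΔY = k(ΔG − c·ΔT) = (+$439.72 billion) / 0.83 ≈ +$530 billion.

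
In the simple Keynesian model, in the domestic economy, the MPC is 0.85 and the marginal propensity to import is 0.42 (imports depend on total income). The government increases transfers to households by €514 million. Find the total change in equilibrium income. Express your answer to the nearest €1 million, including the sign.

The transfer change shifts disposable income by +€514 million, so first-round consumption changes by c·ΔTR = 0.85 × (+€514 million) = +€436.9 million.
Expenditure multiplier = 1/(1 − c + m) = 1/(1 − 0.85 + 0.42) = 1/0.57 ≈ 1.754.
The transfer multiplier is c × k ≈ 1.491, so ΔY = k × (c·ΔTR) = (+€436.9 million) / 0.57 ≈ +€766 million.

+€766 million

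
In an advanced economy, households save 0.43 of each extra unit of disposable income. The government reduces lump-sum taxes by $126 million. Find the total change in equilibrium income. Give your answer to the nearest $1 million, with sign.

MPC = 1 − MPS = 1 − 0.43 = 0.57.
A lump-sum tax change of −$126 million shifts disposable income by +$126 million; first-round consumption changes by −c × ΔT = −0.57 × (−$126 million) = +$71.82 million.
Expenditure multiplier = 1/(1 − MPC) = 1/(1 − 0.57) = 1/0.43 ≈ 2.326.
The tax multiplier is −c × k ≈ −1.326, so ΔY = k × (−c·ΔT) = (+$71.82 million) / 0.43 ≈ +$167 million.

+$167 million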